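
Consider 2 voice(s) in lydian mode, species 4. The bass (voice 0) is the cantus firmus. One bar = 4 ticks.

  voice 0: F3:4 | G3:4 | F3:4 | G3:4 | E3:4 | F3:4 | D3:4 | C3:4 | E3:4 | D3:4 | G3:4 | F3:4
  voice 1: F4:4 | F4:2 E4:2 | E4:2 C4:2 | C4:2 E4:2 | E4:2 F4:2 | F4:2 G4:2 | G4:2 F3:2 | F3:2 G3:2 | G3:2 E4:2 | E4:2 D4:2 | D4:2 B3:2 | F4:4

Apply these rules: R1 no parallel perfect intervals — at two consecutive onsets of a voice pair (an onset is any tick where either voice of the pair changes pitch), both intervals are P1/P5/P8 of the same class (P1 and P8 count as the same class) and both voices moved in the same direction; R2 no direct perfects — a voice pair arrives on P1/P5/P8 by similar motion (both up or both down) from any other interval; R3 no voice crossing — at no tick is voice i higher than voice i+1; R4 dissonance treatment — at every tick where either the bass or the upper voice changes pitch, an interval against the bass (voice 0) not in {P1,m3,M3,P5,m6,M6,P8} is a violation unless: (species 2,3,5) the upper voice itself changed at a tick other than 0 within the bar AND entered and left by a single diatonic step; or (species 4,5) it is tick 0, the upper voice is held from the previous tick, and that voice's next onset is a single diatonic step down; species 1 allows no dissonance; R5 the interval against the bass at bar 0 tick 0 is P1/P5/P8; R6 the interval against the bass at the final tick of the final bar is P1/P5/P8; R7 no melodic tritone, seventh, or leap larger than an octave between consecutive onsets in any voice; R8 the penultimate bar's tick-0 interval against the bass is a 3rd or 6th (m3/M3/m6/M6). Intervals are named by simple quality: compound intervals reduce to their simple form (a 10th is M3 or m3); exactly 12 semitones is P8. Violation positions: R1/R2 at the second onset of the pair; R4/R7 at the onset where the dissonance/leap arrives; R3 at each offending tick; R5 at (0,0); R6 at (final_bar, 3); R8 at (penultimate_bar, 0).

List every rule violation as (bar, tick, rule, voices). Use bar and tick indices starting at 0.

(2, 0, R4, (0, 1))
(3, 0, R4, (0, 1))
(4, 2, R4, (0, 1))
(5, 2, R4, (0, 1))
(6, 0, R4, (0, 1))
(6, 2, R7, (1,))
(7, 0, R4, (0, 1))
(10, 0, R8, (0, 1))
(11, 0, R7, (1,))

bar 0: v0=F3 v1=F4 downbeat P8
bar 1: v0=G3 v1=F4 downbeat m7
bar 2: v0=F3 v1=E4 downbeat M7
bar 3: v0=G3 v1=C4 downbeat P4
bar 4: v0=E3 v1=E4 downbeat P8
bar 5: v0=F3 v1=F4 downbeat P8
bar 6: v0=D3 v1=G4 downbeat P4
bar 7: v0=C3 v1=F3 downbeat P4
bar 8: v0=E3 v1=G3 downbeat m3
bar 9: v0=D3 v1=E4 downbeat M2
bar 10: v0=G3 v1=D4 downbeat P5
bar 11: v0=F3 v1=F4 downbeat P8
  -> R4 @ bar 2 tick 0 v(0, 1): F3/E4 M7 untreated
  -> R4 @ bar 3 tick 0 v(0, 1): G3/C4 P4 untreated
  -> R4 @ bar 4 tick 2 v(0, 1): E3/F4 m2 untreated
  -> R4 @ bar 5 tick 2 v(0, 1): F3/G4 M2 untreated
  -> R4 @ bar 6 tick 0 v(0, 1): D3/G4 P4 untreated
  -> R7 @ bar 6 tick 2 v(1,): G4->F3 leap 14st
  -> R4 @ bar 7 tick 0 v(0, 1): C3/F3 P4 untreated
  -> R8 @ bar 10 tick 0 v(0, 1): penult P5 not 3rd/6th
  -> R7 @ bar 11 tick 0 v(1,): B3->F4 leap 6st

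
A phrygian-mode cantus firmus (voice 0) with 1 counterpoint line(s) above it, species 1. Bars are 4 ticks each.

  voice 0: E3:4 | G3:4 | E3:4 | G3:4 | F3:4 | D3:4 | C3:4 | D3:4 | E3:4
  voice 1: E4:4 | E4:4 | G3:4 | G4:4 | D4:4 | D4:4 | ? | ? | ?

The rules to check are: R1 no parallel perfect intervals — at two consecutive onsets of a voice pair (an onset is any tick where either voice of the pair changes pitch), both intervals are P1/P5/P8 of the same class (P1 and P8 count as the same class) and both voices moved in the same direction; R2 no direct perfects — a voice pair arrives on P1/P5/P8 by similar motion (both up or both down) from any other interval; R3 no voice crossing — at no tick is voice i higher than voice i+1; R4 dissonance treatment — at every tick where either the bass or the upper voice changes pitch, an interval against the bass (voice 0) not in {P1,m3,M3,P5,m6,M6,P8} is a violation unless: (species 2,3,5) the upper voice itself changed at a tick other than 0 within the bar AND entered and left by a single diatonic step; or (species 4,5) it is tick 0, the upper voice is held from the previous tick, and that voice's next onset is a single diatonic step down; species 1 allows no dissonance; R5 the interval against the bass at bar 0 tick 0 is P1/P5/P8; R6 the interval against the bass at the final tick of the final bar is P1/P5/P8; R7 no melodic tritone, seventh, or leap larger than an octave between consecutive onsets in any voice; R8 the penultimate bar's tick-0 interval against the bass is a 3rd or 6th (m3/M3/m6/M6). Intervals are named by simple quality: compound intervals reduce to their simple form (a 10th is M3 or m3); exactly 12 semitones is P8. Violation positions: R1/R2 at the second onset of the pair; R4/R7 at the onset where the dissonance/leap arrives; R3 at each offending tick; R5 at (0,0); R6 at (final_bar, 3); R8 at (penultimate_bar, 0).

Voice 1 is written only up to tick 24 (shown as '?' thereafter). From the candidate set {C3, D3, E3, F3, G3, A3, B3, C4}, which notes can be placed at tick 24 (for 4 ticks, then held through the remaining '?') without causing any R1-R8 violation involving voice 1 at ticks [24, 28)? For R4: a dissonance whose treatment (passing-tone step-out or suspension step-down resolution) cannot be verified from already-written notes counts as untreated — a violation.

{A3}

C3: violates R1,R7
D3: violates R4
E3: violates R7
F3: violates R4
G3: violates R2
A3: legal
B3: violates R4
C4: violates R1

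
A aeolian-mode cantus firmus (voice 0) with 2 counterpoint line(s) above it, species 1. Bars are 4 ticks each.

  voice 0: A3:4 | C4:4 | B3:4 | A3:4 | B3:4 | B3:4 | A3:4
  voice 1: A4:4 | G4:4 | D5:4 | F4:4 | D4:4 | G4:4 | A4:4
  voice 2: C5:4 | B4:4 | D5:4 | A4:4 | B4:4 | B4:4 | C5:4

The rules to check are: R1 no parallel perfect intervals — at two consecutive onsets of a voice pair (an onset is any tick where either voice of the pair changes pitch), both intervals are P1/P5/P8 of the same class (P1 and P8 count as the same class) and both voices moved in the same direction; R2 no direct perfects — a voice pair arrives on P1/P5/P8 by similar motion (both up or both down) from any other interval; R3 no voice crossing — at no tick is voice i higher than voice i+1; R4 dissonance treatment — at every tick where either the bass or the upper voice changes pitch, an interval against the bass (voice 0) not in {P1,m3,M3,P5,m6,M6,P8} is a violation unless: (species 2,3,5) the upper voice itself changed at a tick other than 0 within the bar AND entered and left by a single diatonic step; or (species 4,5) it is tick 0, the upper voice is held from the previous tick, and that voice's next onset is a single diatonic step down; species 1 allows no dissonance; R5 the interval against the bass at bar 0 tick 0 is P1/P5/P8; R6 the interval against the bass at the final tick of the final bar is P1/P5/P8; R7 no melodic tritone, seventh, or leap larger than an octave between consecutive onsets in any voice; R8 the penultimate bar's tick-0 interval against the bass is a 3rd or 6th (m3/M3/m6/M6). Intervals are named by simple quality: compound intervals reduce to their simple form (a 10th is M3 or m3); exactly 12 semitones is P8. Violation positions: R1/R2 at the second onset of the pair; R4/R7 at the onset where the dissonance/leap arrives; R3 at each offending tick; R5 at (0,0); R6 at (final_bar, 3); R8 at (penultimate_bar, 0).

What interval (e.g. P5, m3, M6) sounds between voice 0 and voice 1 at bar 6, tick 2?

voice 0=A3 voice 1=A4 -> P8

P8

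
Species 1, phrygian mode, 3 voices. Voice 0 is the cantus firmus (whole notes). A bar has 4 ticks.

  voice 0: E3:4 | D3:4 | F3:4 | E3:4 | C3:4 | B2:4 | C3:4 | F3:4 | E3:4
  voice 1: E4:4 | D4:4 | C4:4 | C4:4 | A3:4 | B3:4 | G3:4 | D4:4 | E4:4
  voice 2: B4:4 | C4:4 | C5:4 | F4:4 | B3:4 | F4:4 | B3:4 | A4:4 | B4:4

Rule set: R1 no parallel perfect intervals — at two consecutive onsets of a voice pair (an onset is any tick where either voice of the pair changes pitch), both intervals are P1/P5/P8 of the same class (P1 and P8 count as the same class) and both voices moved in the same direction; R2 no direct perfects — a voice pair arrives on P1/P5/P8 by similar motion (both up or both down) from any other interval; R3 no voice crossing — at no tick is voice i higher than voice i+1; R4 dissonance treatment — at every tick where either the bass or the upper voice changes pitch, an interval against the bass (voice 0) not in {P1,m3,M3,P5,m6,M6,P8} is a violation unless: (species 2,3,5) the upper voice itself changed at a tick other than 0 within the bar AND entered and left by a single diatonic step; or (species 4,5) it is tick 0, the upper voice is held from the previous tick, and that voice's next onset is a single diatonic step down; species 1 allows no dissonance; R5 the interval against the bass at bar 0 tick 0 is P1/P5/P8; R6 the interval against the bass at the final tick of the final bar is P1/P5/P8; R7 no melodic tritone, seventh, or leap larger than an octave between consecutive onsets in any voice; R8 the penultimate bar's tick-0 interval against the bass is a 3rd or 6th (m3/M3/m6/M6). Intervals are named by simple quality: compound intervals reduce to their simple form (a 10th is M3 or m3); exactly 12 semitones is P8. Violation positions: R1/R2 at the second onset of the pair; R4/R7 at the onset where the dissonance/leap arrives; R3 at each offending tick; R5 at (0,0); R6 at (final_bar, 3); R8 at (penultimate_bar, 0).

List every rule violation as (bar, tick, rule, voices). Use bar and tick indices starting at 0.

(1, 0, R1, (0, 1))
(1, 0, R3, (1, 2))
(1, 0, R4, (0, 2))
(1, 0, R7, (2,))
(1, 1, R3, (1, 2))
(1, 2, R3, (1, 2))
(1, 3, R3, (1, 2))
(2, 0, R2, (0, 2))
(3, 0, R4, (0, 2))
(4, 0, R4, (0, 2))
(4, 0, R7, (2,))
(5, 0, R4, (0, 2))
(5, 0, R7, (2,))
(6, 0, R4, (0, 2))
(6, 0, R7, (2,))
(7, 0, R2, (1, 2))
(7, 0, R7, (2,))
(8, 0, R1, (1, 2))

bar 0: v0=E3 v1=E4 v2=B4 downbeat P5
bar 1: v0=D3 v1=D4 v2=C4 downbeat m7
bar 2: v0=F3 v1=C4 v2=C5 downbeat P5
bar 3: v0=E3 v1=C4 v2=F4 downbeat m2
bar 4: v0=C3 v1=A3 v2=B3 downbeat M7
bar 5: v0=B2 v1=B3 v2=F4 downbeat TT
bar 6: v0=C3 v1=G3 v2=B3 downbeat M7
bar 7: v0=F3 v1=D4 v2=A4 downbeat M3
bar 8: v0=E3 v1=E4 v2=B4 downbeat P5
  -> R1 @ bar 1 tick 0 v(0, 1): E3/E4 P8 -> D3/D4 P8 similar
  -> R3 @ bar 1 tick 0 v(1, 2): D4 above C4
  -> R4 @ bar 1 tick 0 v(0, 2): D3/C4 m7 untreated
  -> R7 @ bar 1 tick 0 v(2,): B4->C4 leap 11st
  -> R3 @ bar 1 tick 1 v(1, 2): D4 above C4
  -> R3 @ bar 1 tick 2 v(1, 2): D4 above C4
  -> R3 @ bar 1 tick 3 v(1, 2): D4 above C4
  -> R2 @ bar 2 tick 0 v(0, 2): D3/C4 m7 -> F3/C5 P5 similar
  -> R4 @ bar 3 tick 0 v(0, 2): E3/F4 m2 untreated
  -> R4 @ bar 4 tick 0 v(0, 2): C3/B3 M7 untreated
  -> R7 @ bar 4 tick 0 v(2,): F4->B3 leap 6st
  -> R4 @ bar 5 tick 0 v(0, 2): B2/F4 TT untreated
  -> R7 @ bar 5 tick 0 v(2,): B3->F4 leap 6st
  -> R4 @ bar 6 tick 0 v(0, 2): C3/B3 M7 untreated
  -> R7 @ bar 6 tick 0 v(2,): F4->B3 leap 6st
  -> R2 @ bar 7 tick 0 v(1, 2): G3/B3 M3 -> D4/A4 P5 similar
  -> R7 @ bar 7 tick 0 v(2,): B3->A4 leap 10st
  -> R1 @ bar 8 tick 0 v(1, 2): D4/A4 P5 -> E4/B4 P5 similar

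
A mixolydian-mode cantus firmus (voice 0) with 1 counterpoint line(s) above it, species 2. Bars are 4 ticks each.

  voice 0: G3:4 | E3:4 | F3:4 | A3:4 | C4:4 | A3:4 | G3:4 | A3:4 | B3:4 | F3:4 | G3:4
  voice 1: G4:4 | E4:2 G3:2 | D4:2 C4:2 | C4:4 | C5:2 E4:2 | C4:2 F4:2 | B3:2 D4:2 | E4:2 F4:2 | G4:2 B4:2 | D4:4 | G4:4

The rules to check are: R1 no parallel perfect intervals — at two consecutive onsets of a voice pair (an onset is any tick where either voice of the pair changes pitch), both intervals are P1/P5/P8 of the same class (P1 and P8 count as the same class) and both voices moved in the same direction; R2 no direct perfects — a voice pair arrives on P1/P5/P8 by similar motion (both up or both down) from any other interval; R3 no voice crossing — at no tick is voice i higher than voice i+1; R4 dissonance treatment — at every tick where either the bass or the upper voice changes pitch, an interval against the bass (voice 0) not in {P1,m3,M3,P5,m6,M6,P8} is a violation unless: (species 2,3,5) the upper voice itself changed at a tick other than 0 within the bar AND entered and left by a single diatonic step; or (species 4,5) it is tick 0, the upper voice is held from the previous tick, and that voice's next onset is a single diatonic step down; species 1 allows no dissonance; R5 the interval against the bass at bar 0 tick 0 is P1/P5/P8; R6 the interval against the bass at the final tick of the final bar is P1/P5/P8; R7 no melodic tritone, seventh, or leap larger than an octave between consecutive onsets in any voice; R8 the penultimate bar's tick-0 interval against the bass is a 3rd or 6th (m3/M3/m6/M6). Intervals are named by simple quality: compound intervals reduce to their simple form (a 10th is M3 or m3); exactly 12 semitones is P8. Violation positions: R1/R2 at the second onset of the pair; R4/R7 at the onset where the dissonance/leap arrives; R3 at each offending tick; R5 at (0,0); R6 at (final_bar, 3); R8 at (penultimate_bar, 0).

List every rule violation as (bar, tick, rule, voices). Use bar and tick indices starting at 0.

bar 0: v0=G3 v1=G4 downbeat P8
bar 1: v0=E3 v1=E4 downbeat P8
bar 2: v0=F3 v1=D4 downbeat M6
bar 3: v0=A3 v1=C4 downbeat m3
bar 4: v0=C4 v1=C5 downbeat P8
bar 5: v0=A3 v1=C4 downbeat m3
bar 6: v0=G3 v1=B3 downbeat M3
bar 7: v0=A3 v1=E4 downbeat P5
bar 8: v0=B3 v1=G4 downbeat m6
bar 9: v0=F3 v1=D4 downbeat M6
bar 10: v0=G3 v1=G4 downbeat P8
  -> R1 @ bar 1 tick 0 v(0, 1): G3/G4 P8 -> E3/E4 P8 similar
  -> R2 @ bar 4 tick 0 v(0, 1): A3/C4 m3 -> C4/C5 P8 similar
  -> R7 @ bar 6 tick 0 v(1,): F4->B3 leap 6st
  -> R1 @ bar 7 tick 0 v(0, 1): G3/D4 P5 -> A3/E4 P5 similar
  -> R7 @ bar 9 tick 0 v(0,): B3->F3 leap 6st
  -> R2 @ bar 10 tick 0 v(0, 1): F3/D4 M6 -> G3/G4 P8 similar

(1, 0, R1, (0, 1))
(4, 0, R2, (0, 1))
(6, 0, R7, (1,))
(7, 0, R1, (0, 1))
(9, 0, R7, (0,))
(10, 0, R2, (0, 1))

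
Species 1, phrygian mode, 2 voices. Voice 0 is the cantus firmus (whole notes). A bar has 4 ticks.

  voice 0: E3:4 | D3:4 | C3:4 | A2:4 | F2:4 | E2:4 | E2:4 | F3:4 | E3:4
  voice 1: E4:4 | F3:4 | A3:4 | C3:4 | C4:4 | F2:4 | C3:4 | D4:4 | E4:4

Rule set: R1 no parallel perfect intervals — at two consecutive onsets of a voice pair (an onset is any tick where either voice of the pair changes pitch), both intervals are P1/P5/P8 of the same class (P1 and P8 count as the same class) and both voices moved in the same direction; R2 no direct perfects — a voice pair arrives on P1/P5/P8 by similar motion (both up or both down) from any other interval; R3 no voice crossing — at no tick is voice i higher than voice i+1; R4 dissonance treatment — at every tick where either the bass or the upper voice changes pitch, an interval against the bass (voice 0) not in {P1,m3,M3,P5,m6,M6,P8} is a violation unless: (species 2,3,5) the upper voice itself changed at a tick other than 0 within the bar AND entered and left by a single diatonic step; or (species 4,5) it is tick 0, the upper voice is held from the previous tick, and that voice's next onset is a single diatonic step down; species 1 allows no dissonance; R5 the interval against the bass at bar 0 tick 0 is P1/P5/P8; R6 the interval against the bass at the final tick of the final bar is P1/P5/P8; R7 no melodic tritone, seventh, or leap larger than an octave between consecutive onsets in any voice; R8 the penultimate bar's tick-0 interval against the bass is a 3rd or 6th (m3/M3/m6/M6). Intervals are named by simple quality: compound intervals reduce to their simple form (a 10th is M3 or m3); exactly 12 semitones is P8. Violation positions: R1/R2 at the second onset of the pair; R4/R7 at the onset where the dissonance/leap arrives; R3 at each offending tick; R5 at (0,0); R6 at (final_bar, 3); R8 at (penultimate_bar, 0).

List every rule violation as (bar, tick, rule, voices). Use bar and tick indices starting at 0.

(1, 0, R7, (1,))
(5, 0, R4, (0, 1))
(5, 0, R7, (1,))
(7, 0, R7, (0,))
(7, 0, R7, (1,))

bar 0: v0=E3 v1=E4 downbeat P8
bar 1: v0=D3 v1=F3 downbeat m3
bar 2: v0=C3 v1=A3 downbeat M6
bar 3: v0=A2 v1=C3 downbeat m3
bar 4: v0=F2 v1=C4 downbeat P5
bar 5: v0=E2 v1=F2 downbeat m2
bar 6: v0=E2 v1=C3 downbeat m6
bar 7: v0=F3 v1=D4 downbeat M6
bar 8: v0=E3 v1=E4 downbeat P8
  -> R7 @ bar 1 tick 0 v(1,): E4->F3 leap 11st
  -> R4 @ bar 5 tick 0 v(0, 1): E2/F2 m2 untreated
  -> R7 @ bar 5 tick 0 v(1,): C4->F2 leap 19st
  -> R7 @ bar 7 tick 0 v(0,): E2->F3 leap 13st
  -> R7 @ bar 7 tick 0 v(1,): C3->D4 leap 14st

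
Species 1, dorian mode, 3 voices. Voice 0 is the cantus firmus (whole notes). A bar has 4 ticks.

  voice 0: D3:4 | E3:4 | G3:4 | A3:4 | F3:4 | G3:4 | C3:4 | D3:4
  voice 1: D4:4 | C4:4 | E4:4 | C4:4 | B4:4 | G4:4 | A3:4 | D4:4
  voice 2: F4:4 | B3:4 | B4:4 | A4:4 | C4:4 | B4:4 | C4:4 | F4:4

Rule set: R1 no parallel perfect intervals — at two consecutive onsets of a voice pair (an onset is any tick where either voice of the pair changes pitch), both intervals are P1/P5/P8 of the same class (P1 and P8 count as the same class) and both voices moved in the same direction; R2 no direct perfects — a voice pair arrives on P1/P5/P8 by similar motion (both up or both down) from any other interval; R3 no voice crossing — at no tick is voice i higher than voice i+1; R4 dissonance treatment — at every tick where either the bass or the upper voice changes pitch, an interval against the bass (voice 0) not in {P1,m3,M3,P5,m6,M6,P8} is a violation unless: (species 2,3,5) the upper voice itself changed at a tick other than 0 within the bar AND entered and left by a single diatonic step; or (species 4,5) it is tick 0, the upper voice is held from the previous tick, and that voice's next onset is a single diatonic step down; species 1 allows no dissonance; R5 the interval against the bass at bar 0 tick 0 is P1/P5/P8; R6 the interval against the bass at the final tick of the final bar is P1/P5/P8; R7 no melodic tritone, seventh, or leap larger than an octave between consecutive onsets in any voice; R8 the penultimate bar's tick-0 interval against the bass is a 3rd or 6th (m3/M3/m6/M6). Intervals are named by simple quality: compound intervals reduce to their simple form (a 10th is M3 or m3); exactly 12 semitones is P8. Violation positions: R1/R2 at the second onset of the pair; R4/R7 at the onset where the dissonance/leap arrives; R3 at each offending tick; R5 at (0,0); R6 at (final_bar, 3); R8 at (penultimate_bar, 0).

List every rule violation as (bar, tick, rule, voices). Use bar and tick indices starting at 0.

(0, 0, R5, (0, 2))
(1, 0, R3, (1, 2))
(1, 0, R7, (2,))
(1, 1, R3, (1, 2))
(1, 2, R3, (1, 2))
(1, 3, R3, (1, 2))
(2, 0, R2, (1, 2))
(4, 0, R2, (0, 2))
(4, 0, R3, (1, 2))
(4, 0, R4, (0, 1))
(4, 0, R7, (1,))
(4, 1, R3, (1, 2))
(4, 2, R3, (1, 2))
(4, 3, R3, (1, 2))
(5, 0, R7, (2,))
(6, 0, R2, (0, 2))
(6, 0, R7, (1,))
(6, 0, R7, (2,))
(6, 0, R8, (0, 2))
(7, 0, R2, (0, 1))
(7, 3, R6, (0, 2))

bar 0: v0=D3 v1=D4 v2=F4 downbeat m3
bar 1: v0=E3 v1=C4 v2=B3 downbeat P5
bar 2: v0=G3 v1=E4 v2=B4 downbeat M3
bar 3: v0=A3 v1=C4 v2=A4 downbeat P8
bar 4: v0=F3 v1=B4 v2=C4 downbeat P5
bar 5: v0=G3 v1=G4 v2=B4 downbeat M3
bar 6: v0=C3 v1=A3 v2=C4 downbeat P8
bar 7: v0=D3 v1=D4 v2=F4 downbeat m3
  -> R5 @ bar 0 tick 0 v(0, 2): opens on m3
  -> R3 @ bar 1 tick 0 v(1, 2): C4 above B3
  -> R7 @ bar 1 tick 0 v(2,): F4->B3 leap 6st
  -> R3 @ bar 1 tick 1 v(1, 2): C4 above B3
  -> R3 @ bar 1 tick 2 v(1, 2): C4 above B3
  -> R3 @ bar 1 tick 3 v(1, 2): C4 above B3
  -> R2 @ bar 2 tick 0 v(1, 2): C4/B3 m2 -> E4/B4 P5 similar
  -> R2 @ bar 4 tick 0 v(0, 2): A3/A4 P8 -> F3/C4 P5 similar
  -> R3 @ bar 4 tick 0 v(1, 2): B4 above C4
  -> R4 @ bar 4 tick 0 v(0, 1): F3/B4 TT untreated
  -> R7 @ bar 4 tick 0 v(1,): C4->B4 leap 11st
  -> R3 @ bar 4 tick 1 v(1, 2): B4 above C4
  -> R3 @ bar 4 tick 2 v(1, 2): B4 above C4
  -> R3 @ bar 4 tick 3 v(1, 2): B4 above C4
  -> R7 @ bar 5 tick 0 v(2,): C4->B4 leap 11st
  -> R2 @ bar 6 tick 0 v(0, 2): G3/B4 M3 -> C3/C4 P8 similar
  -> R7 @ bar 6 tick 0 v(1,): G4->A3 leap 10st
  -> R7 @ bar 6 tick 0 v(2,): B4->C4 leap 11st
  -> R8 @ bar 6 tick 0 v(0, 2): penult P8 not 3rd/6th
  -> R2 @ bar 7 tick 0 v(0, 1): C3/A3 M6 -> D3/D4 P8 similar
  -> R6 @ bar 7 tick 3 v(0, 2): closes on m3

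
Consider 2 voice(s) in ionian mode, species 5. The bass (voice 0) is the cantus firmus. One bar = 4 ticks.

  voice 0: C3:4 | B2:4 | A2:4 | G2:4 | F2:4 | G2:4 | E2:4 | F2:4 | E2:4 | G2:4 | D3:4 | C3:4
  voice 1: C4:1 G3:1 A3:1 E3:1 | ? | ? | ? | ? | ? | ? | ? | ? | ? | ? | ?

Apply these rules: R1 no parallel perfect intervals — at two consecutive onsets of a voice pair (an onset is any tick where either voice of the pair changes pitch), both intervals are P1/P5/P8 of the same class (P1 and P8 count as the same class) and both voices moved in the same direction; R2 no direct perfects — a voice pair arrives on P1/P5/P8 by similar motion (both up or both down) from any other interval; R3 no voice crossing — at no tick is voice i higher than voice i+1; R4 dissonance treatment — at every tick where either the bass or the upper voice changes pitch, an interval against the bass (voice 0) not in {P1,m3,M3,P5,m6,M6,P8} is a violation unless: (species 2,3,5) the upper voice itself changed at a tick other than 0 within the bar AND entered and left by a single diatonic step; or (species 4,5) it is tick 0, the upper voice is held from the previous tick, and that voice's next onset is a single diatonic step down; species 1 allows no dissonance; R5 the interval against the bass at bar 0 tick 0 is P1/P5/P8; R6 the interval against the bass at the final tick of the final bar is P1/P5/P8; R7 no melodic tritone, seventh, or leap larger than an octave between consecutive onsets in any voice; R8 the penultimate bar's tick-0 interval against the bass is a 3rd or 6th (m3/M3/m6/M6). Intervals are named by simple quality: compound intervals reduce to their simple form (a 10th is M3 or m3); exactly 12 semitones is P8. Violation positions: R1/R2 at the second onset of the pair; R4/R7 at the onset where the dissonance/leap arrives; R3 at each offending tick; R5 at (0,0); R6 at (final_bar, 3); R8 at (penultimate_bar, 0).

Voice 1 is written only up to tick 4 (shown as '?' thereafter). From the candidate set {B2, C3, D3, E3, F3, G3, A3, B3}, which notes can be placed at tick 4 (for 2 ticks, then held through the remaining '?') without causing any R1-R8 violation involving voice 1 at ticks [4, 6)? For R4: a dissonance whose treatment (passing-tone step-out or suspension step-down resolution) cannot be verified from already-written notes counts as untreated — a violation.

B2: violates R2
C3: violates R4
D3: legal
E3: violates R4
F3: violates R4
G3: legal
A3: violates R4
B3: legal

{B3, D3, G3}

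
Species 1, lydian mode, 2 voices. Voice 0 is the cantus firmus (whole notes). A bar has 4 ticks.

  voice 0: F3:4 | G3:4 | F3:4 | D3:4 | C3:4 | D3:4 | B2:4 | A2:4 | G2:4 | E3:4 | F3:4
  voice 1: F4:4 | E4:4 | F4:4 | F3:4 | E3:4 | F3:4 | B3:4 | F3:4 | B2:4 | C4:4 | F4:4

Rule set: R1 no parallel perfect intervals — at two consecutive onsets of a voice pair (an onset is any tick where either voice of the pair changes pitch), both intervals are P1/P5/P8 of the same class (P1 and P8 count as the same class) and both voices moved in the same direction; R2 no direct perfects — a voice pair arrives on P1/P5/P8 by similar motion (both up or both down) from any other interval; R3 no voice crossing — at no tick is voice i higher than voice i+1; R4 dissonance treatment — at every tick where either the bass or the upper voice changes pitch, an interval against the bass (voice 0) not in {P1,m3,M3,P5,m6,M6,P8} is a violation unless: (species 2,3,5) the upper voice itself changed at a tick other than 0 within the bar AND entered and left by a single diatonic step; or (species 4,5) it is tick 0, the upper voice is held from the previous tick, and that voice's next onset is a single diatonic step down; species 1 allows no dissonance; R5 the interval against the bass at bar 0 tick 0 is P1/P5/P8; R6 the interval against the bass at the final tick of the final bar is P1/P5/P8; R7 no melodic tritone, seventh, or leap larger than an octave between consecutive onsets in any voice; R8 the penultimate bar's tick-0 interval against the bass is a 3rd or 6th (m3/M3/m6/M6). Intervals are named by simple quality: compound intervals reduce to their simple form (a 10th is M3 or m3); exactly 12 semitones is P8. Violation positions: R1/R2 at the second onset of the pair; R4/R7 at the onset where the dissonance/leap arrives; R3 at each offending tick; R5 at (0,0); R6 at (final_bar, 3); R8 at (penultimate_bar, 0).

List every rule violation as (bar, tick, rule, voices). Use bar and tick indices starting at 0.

(6, 0, R7, (1,))
(7, 0, R7, (1,))
(8, 0, R7, (1,))
(9, 0, R7, (1,))
(10, 0, R2, (0, 1))

bar 0: v0=F3 v1=F4 downbeat P8
bar 1: v0=G3 v1=E4 downbeat M6
bar 2: v0=F3 v1=F4 downbeat P8
bar 3: v0=D3 v1=F3 downbeat m3
bar 4: v0=C3 v1=E3 downbeat M3
bar 5: v0=D3 v1=F3 downbeat m3
bar 6: v0=B2 v1=B3 downbeat P8
bar 7: v0=A2 v1=F3 downbeat m6
bar 8: v0=G2 v1=B2 downbeat M3
bar 9: v0=E3 v1=C4 downbeat m6
bar 10: v0=F3 v1=F4 downbeat P8
  -> R7 @ bar 6 tick 0 v(1,): F3->B3 leap 6st
  -> R7 @ bar 7 tick 0 v(1,): B3->F3 leap 6st
  -> R7 @ bar 8 tick 0 v(1,): F3->B2 leap 6st
  -> R7 @ bar 9 tick 0 v(1,): B2->C4 leap 13st
  -> R2 @ bar 10 tick 0 v(0, 1): E3/C4 m6 -> F3/F4 P8 similar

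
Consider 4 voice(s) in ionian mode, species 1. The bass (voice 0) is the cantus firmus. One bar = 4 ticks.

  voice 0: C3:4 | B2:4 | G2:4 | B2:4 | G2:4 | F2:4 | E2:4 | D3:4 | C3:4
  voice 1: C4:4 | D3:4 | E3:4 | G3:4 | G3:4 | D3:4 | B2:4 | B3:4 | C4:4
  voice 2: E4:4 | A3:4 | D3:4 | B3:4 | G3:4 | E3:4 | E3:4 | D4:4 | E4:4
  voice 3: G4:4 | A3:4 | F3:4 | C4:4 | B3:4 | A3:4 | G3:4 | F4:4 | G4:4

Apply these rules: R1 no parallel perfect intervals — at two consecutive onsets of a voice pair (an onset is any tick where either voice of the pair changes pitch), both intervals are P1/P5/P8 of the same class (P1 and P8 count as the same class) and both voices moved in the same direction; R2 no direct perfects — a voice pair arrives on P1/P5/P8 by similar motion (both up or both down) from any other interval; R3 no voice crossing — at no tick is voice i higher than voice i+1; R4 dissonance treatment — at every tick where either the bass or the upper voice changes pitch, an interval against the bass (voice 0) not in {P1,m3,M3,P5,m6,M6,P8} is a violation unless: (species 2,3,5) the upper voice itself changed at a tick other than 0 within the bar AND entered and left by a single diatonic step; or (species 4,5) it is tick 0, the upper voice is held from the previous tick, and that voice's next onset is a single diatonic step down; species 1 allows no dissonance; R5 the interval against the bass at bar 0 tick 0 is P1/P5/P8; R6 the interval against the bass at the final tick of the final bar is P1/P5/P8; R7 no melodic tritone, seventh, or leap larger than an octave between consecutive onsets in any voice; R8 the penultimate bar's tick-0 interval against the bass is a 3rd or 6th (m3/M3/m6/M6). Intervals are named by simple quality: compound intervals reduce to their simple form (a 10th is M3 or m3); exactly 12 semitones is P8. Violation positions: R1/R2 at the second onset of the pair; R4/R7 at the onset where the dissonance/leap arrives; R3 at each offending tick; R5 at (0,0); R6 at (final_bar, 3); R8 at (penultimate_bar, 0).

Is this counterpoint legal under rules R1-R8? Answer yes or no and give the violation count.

No (27 violations)

bar 0: v0=C3 v1=C4 v2=E4 v3=G4 (P5)
bar 1: v0=B2 v1=D3 v2=A3 v3=A3 (m7)
bar 2: v0=G2 v1=E3 v2=D3 v3=F3 (m7)
bar 3: v0=B2 v1=G3 v2=B3 v3=C4 (m2)
bar 4: v0=G2 v1=G3 v2=G3 v3=B3 (M3)
bar 5: v0=F2 v1=D3 v2=E3 v3=A3 (M3)
bar 6: v0=E2 v1=B2 v2=E3 v3=G3 (m3)
bar 7: v0=D3 v1=B3 v2=D4 v3=F4 (m3)
bar 8: v0=C3 v1=C4 v2=E4 v3=G4 (P5)
  R5 @ bar0.0: opens on M3
  R1 @ bar1.0: C4/G4 P5 -> D3/A3 P5 similar
  R2 @ bar1.0: C4/E4 M3 -> D3/A3 P5 similar
  R2 @ bar1.0: E4/G4 m3 -> A3/A3 P1 similar
  R4 @ bar1.0: B2/A3 m7 untreated
  R4 @ bar1.0: B2/A3 m7 untreated
  R7 @ bar1.0: C4->D3 leap 10st
  R7 @ bar1.0: G4->A3 leap 10st
  R2 @ bar2.0: B2/A3 m7 -> G2/D3 P5 similar
  R3 @ bar2.0: E3 above D3
  R4 @ bar2.0: G2/F3 m7 untreated
  R3 @ bar2.1: E3 above D3
  R3 @ bar2.2: E3 above D3
  R3 @ bar2.3: E3 above D3
  R2 @ bar3.0: G2/D3 P5 -> B2/B3 P8 similar
  R4 @ bar3.0: B2/C4 m2 untreated
  R1 @ bar4.0: B2/B3 P8 -> G2/G3 P8 similar
  R2 @ bar5.0: G3/B3 M3 -> D3/A3 P5 similar
  R4 @ bar5.0: F2/E3 M7 untreated
  R2 @ bar6.0: F2/D3 M6 -> E2/B2 P5 similar
  R1 @ bar7.0: E2/E3 P8 -> D3/D4 P8 similar
  R7 @ bar7.0: E2->D3 leap 10st
  R7 @ bar7.0: E3->D4 leap 10st
  R7 @ bar7.0: G3->F4 leap 10st
  R8 @ bar7.0: penult P8 not 3rd/6th
  R2 @ bar8.0: B3/F4 TT -> C4/G4 P5 similar
  R6 @ bar8.3: closes on M3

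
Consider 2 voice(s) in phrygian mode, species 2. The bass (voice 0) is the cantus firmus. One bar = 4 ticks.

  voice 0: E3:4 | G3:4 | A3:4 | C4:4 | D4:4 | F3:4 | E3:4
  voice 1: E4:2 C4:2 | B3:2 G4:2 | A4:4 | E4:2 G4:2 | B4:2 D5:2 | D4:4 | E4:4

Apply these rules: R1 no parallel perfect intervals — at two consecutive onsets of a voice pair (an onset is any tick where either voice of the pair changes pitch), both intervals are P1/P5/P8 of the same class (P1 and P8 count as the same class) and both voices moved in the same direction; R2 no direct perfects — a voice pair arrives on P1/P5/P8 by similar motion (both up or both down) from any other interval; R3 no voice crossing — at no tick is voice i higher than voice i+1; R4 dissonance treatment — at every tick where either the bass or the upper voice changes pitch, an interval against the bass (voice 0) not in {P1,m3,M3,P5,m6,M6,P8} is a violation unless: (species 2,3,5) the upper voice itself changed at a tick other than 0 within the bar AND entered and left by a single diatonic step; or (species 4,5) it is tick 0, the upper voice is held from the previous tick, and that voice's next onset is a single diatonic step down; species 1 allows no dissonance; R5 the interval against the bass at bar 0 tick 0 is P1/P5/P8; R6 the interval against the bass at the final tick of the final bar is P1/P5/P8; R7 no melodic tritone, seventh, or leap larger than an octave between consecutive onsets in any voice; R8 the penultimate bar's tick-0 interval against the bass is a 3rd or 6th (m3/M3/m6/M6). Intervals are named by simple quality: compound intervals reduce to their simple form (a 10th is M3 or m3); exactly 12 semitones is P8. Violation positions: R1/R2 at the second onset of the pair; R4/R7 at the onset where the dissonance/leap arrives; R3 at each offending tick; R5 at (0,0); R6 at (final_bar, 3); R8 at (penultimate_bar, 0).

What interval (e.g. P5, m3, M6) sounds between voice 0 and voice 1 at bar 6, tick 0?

voice 0=E3 voice 1=E4 -> P8

P8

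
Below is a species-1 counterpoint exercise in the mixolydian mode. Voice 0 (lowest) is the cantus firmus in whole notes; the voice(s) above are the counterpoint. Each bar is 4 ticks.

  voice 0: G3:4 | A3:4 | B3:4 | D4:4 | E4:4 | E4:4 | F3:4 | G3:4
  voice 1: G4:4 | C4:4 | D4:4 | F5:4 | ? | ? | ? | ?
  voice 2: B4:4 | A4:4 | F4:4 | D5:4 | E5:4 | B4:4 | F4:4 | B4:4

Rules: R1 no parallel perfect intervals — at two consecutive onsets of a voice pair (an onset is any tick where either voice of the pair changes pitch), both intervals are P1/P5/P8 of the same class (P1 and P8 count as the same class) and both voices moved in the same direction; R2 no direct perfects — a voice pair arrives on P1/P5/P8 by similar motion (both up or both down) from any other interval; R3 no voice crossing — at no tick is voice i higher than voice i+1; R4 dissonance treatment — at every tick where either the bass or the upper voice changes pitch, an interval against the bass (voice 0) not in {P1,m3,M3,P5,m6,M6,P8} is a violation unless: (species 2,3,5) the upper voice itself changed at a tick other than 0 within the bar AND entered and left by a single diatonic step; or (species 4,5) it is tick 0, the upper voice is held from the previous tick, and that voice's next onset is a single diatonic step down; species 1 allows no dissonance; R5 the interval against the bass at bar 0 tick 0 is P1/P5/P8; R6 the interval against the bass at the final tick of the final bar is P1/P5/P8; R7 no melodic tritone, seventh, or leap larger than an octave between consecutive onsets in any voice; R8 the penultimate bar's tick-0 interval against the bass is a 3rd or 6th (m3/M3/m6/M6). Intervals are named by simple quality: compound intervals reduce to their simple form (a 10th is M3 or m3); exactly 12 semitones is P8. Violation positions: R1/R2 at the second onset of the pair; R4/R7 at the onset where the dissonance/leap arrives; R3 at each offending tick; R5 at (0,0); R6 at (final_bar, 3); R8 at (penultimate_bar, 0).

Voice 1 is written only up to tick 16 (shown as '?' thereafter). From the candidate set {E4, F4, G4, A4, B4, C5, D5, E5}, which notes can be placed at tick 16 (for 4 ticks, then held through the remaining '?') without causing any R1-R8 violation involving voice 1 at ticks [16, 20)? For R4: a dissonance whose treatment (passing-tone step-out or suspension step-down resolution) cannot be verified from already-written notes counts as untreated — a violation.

E4: violates R7
F4: violates R4
G4: violates R7
A4: violates R4
B4: violates R7
C5: legal
D5: violates R4
E5: legal

{C5, E5}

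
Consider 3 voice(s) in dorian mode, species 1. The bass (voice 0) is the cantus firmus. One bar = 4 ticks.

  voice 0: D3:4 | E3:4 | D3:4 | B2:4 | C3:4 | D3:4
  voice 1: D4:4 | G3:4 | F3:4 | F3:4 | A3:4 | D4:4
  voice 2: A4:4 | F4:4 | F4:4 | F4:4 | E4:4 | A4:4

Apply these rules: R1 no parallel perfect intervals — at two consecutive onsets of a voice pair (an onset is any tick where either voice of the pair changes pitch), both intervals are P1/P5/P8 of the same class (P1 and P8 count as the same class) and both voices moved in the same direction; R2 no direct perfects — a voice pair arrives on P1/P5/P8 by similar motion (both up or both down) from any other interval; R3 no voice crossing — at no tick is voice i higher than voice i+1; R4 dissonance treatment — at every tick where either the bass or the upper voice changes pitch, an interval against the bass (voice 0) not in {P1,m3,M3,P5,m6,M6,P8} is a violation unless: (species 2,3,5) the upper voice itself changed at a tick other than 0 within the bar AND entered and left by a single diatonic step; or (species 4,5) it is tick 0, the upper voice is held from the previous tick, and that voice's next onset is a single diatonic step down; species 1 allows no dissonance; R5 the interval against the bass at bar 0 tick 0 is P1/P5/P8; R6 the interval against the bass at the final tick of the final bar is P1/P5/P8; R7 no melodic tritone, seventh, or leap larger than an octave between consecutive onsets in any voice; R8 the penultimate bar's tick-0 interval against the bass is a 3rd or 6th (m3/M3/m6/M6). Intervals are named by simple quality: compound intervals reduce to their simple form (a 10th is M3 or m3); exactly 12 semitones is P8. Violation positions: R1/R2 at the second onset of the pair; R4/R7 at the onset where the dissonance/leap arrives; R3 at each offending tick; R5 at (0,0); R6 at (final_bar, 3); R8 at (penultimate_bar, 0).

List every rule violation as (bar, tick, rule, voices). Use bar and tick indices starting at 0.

bar 0: v0=D3 v1=D4 v2=A4 downbeat P5
bar 1: v0=E3 v1=G3 v2=F4 downbeat m2
bar 2: v0=D3 v1=F3 v2=F4 downbeat m3
bar 3: v0=B2 v1=F3 v2=F4 downbeat TT
bar 4: v0=C3 v1=A3 v2=E4 downbeat M3
bar 5: v0=D3 v1=D4 v2=A4 downbeat P5
  -> R4 @ bar 1 tick 0 v(0, 2): E3/F4 m2 untreated
  -> R4 @ bar 3 tick 0 v(0, 1): B2/F3 TT untreated
  -> R4 @ bar 3 tick 0 v(0, 2): B2/F4 TT untreated
  -> R1 @ bar 5 tick 0 v(1, 2): A3/E4 P5 -> D4/A4 P5 similar
  -> R2 @ bar 5 tick 0 v(0, 1): C3/A3 M6 -> D3/D4 P8 similar
  -> R2 @ bar 5 tick 0 v(0, 2): C3/E4 M3 -> D3/A4 P5 similar

(1, 0, R4, (0, 2))
(3, 0, R4, (0, 1))
(3, 0, R4, (0, 2))
(5, 0, R1, (1, 2))
(5, 0, R2, (0, 1))
(5, 0, R2, (0, 2))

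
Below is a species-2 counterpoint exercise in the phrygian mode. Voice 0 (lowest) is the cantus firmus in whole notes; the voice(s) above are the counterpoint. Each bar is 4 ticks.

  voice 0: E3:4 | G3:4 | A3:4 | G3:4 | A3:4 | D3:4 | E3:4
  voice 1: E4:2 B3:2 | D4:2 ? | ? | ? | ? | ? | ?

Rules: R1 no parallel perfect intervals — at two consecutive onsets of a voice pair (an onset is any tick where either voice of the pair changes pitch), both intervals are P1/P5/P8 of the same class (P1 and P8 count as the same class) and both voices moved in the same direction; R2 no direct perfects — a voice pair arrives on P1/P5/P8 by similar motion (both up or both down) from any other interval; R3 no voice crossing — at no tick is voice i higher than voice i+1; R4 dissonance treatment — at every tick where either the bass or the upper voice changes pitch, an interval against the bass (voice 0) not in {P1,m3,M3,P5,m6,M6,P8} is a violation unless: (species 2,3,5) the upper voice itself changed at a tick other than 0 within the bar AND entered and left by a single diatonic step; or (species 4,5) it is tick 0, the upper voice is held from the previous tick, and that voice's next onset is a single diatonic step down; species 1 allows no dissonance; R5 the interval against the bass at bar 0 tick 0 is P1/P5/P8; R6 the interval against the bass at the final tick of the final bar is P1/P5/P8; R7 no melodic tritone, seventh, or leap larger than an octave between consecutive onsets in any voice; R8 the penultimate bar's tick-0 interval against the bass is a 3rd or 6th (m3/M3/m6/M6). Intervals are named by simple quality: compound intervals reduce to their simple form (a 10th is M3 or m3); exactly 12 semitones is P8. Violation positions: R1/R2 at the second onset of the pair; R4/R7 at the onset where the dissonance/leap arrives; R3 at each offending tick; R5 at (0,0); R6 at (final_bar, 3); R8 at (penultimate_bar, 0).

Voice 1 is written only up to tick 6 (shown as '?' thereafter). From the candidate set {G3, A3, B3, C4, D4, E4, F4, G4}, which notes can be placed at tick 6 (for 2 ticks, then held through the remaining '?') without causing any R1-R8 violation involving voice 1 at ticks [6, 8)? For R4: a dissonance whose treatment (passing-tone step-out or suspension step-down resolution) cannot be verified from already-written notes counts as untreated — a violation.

{B3, D4, E4, G3, G4}

G3: legal
A3: violates R4
B3: legal
C4: violates R4
D4: legal
E4: legal
F4: violates R4
G4: legal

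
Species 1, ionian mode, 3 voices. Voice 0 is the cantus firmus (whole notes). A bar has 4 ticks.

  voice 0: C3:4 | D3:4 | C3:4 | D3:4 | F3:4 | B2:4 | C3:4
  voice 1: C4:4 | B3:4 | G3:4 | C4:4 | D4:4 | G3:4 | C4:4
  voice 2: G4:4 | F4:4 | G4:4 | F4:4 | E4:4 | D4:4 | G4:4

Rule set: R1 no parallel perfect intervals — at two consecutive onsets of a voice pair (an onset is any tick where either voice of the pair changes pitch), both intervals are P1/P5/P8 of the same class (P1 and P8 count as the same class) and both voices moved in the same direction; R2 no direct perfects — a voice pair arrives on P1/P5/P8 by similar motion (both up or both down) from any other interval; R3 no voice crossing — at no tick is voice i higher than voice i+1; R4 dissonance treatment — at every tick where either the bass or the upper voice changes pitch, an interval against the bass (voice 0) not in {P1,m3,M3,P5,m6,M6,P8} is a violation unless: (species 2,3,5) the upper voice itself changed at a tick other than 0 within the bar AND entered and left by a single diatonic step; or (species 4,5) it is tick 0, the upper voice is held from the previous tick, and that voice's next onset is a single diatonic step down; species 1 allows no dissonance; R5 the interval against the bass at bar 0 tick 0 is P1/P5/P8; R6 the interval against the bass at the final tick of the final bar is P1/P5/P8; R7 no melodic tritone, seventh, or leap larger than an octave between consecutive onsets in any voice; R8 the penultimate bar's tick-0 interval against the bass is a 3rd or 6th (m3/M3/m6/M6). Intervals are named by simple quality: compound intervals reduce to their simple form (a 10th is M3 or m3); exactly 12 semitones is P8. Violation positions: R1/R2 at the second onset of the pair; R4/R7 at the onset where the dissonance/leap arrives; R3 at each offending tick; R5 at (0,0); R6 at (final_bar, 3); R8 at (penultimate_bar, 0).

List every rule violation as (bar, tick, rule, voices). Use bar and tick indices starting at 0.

bar 0: v0=C3 v1=C4 v2=G4 downbeat P5
bar 1: v0=D3 v1=B3 v2=F4 downbeat m3
bar 2: v0=C3 v1=G3 v2=G4 downbeat P5
bar 3: v0=D3 v1=C4 v2=F4 downbeat m3
bar 4: v0=F3 v1=D4 v2=E4 downbeat M7
bar 5: v0=B2 v1=G3 v2=D4 downbeat m3
bar 6: v0=C3 v1=C4 v2=G4 downbeat P5
  -> R2 @ bar 2 tick 0 v(0, 1): D3/B3 M6 -> C3/G3 P5 similar
  -> R4 @ bar 3 tick 0 v(0, 1): D3/C4 m7 untreated
  -> R4 @ bar 4 tick 0 v(0, 2): F3/E4 M7 untreated
  -> R2 @ bar 5 tick 0 v(1, 2): D4/E4 M2 -> G3/D4 P5 similar
  -> R7 @ bar 5 tick 0 v(0,): F3->B2 leap 6st
  -> R1 @ bar 6 tick 0 v(1, 2): G3/D4 P5 -> C4/G4 P5 similar
  -> R2 @ bar 6 tick 0 v(0, 1): B2/G3 m6 -> C3/C4 P8 similar
  -> R2 @ bar 6 tick 0 v(0, 2): B2/D4 m3 -> C3/G4 P5 similar

(2, 0, R2, (0, 1))
(3, 0, R4, (0, 1))
(4, 0, R4, (0, 2))
(5, 0, R2, (1, 2))
(5, 0, R7, (0,))
(6, 0, R1, (1, 2))
(6, 0, R2, (0, 1))
(6, 0, R2, (0, 2))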